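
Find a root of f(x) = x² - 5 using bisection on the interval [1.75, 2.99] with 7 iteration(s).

f(x) = x² - 5
Initial interval: [1.75, 2.99]

Iteration 1:
  c_1 = (1.750000 + 2.990000)/2 = 2.370000
  f(c_1) = f(2.370000) = 0.616900
  f(a) × f(c) < 0, new interval: [1.750000, 2.370000]
Iteration 2:
  c_2 = (1.750000 + 2.370000)/2 = 2.060000
  f(c_2) = f(2.060000) = -0.756400
  f(a) × f(c) ≥ 0, new interval: [2.060000, 2.370000]
Iteration 3:
  c_3 = (2.060000 + 2.370000)/2 = 2.215000
  f(c_3) = f(2.215000) = -0.093775
  f(a) × f(c) ≥ 0, new interval: [2.215000, 2.370000]
Iteration 4:
  c_4 = (2.215000 + 2.370000)/2 = 2.292500
  f(c_4) = f(2.292500) = 0.255556
  f(a) × f(c) < 0, new interval: [2.215000, 2.292500]
Iteration 5:
  c_5 = (2.215000 + 2.292500)/2 = 2.253750
  f(c_5) = f(2.253750) = 0.079389
  f(a) × f(c) < 0, new interval: [2.215000, 2.253750]
Iteration 6:
  c_6 = (2.215000 + 2.253750)/2 = 2.234375
  f(c_6) = f(2.234375) = -0.007568
  f(a) × f(c) ≥ 0, new interval: [2.234375, 2.253750]
Iteration 7:
  c_7 = (2.234375 + 2.253750)/2 = 2.244063
  f(c_7) = f(2.244063) = 0.035817
  f(a) × f(c) < 0, new interval: [2.234375, 2.244063]

After 7 iteration(s), the approximation is c_7 = 2.244063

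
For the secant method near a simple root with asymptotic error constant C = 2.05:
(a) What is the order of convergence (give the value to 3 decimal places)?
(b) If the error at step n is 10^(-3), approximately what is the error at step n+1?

(a) Secant method has superlinear convergence with order φ = (1+√5)/2 ≈ 1.618.
    This means |e_{n+1}| ≈ C|e_n|^1.618.

(b) With |e_n| = 10^(-3) and C = 2.05:
    |e_{n+1}| ≈ 2.05 × (10^(-3))^1.618 = 2.05 × 10^(-4.85)

(a) ≈ 1.618 (golden ratio); (b) |e_{n+1}| ≈ 2.868e-05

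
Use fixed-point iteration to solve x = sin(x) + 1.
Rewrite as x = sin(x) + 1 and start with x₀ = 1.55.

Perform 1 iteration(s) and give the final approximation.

Equation: x = sin(x) + 1
Fixed-point form: x = sin(x) + 1
x₀ = 1.55

x_1 = g(1.550000) = 1.999784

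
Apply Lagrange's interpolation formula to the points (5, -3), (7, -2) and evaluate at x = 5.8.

Lagrange interpolation formula:
P(x) = Σ yᵢ × Lᵢ(x)
where Lᵢ(x) = Π_{j≠i} (x - xⱼ)/(xᵢ - xⱼ)

L_0(5.8) = (5.8 - 7)/(5 - 7) = 0.600000
L_1(5.8) = (5.8 - 5)/(7 - 5) = 0.400000

P(5.8) = (-3)×L_0(5.8) + (-2)×L_1(5.8)
P(5.8) = -2.600000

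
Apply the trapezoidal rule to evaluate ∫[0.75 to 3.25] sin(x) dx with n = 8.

f(x) = sin(x)
a = 0.75, b = 3.25, n = 8
h = (b - a)/n = 0.312500

Trapezoidal rule: (h/2)[f(x₀) + 2f(x₁) + 2f(x₂) + ... + f(xₙ)]

x_0 = 0.7500, f(x_0) = 0.681639, coefficient = 1
x_1 = 1.0625, f(x_1) = 0.873575, coefficient = 2
x_2 = 1.3750, f(x_2) = 0.980893, coefficient = 2
x_3 = 1.6875, f(x_3) = 0.993198, coefficient = 2
x_4 = 2.0000, f(x_4) = 0.909297, coefficient = 2
x_5 = 2.3125, f(x_5) = 0.737319, coefficient = 2
x_6 = 2.6250, f(x_6) = 0.493920, coefficient = 2
x_7 = 2.9375, f(x_7) = 0.202679, coefficient = 2
x_8 = 3.2500, f(x_8) = -0.108195, coefficient = 1

I ≈ (0.312500/2) × 10.955206 = 1.711751
Exact value: 1.725819
Error: 0.014068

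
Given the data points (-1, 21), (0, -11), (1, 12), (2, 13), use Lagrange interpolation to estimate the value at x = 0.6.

Lagrange interpolation formula:
P(x) = Σ yᵢ × Lᵢ(x)
where Lᵢ(x) = Π_{j≠i} (x - xⱼ)/(xᵢ - xⱼ)

L_0(0.6) = (0.6 - 0)/(-1 - 0) × (0.6 - 1)/(-1 - 1) × (0.6 - 2)/(-1 - 2) = -0.056000
L_1(0.6) = (0.6 - (-1))/(0 - (-1)) × (0.6 - 1)/(0 - 1) × (0.6 - 2)/(0 - 2) = 0.448000
L_2(0.6) = (0.6 - (-1))/(1 - (-1)) × (0.6 - 0)/(1 - 0) × (0.6 - 2)/(1 - 2) = 0.672000
L_3(0.6) = (0.6 - (-1))/(2 - (-1)) × (0.6 - 0)/(2 - 0) × (0.6 - 1)/(2 - 1) = -0.064000

P(0.6) = 21×L_0(0.6) + (-11)×L_1(0.6) + 12×L_2(0.6) + 13×L_3(0.6)
P(0.6) = 1.128000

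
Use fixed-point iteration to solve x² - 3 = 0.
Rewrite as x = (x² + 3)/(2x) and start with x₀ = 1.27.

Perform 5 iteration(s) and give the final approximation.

Equation: x² - 3 = 0
Fixed-point form: x = (x² + 3)/(2x)
x₀ = 1.27

x_1 = g(1.270000) = 1.816102
x_2 = g(1.816102) = 1.733996
x_3 = g(1.733996) = 1.732052
x_4 = g(1.732052) = 1.732051
x_5 = g(1.732051) = 1.732051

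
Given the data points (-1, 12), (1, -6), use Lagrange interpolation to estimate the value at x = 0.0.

Lagrange interpolation formula:
P(x) = Σ yᵢ × Lᵢ(x)
where Lᵢ(x) = Π_{j≠i} (x - xⱼ)/(xᵢ - xⱼ)

L_0(0.0) = (0.0 - 1)/(-1 - 1) = 0.500000
L_1(0.0) = (0.0 - (-1))/(1 - (-1)) = 0.500000

P(0.0) = 12×L_0(0.0) + (-6)×L_1(0.0)
P(0.0) = 3.000000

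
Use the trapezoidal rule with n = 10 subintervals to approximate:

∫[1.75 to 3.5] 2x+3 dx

f(x) = 2x+3
a = 1.75, b = 3.5, n = 10
h = (b - a)/n = 0.175000

Trapezoidal rule: (h/2)[f(x₀) + 2f(x₁) + 2f(x₂) + ... + f(xₙ)]

x_0 = 1.7500, f(x_0) = 6.500000, coefficient = 1
x_1 = 1.9250, f(x_1) = 6.850000, coefficient = 2
x_2 = 2.1000, f(x_2) = 7.200000, coefficient = 2
x_3 = 2.2750, f(x_3) = 7.550000, coefficient = 2
x_4 = 2.4500, f(x_4) = 7.900000, coefficient = 2
x_5 = 2.6250, f(x_5) = 8.250000, coefficient = 2
x_6 = 2.8000, f(x_6) = 8.600000, coefficient = 2
x_7 = 2.9750, f(x_7) = 8.950000, coefficient = 2
x_8 = 3.1500, f(x_8) = 9.300000, coefficient = 2
x_9 = 3.3250, f(x_9) = 9.650000, coefficient = 2
x_10 = 3.5000, f(x_10) = 10.000000, coefficient = 1

I ≈ (0.175000/2) × 165.000000 = 14.437500
Exact value: 14.437500
Error: 0.000000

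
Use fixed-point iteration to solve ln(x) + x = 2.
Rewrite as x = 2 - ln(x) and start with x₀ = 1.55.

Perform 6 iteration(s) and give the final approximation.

Equation: ln(x) + x = 2
Fixed-point form: x = 2 - ln(x)
x₀ = 1.55

x_1 = g(1.550000) = 1.561745
x_2 = g(1.561745) = 1.554196
x_3 = g(1.554196) = 1.559042
x_4 = g(1.559042) = 1.555929
x_5 = g(1.555929) = 1.557927
x_6 = g(1.557927) = 1.556644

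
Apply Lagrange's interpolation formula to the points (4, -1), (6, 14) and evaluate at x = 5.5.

Lagrange interpolation formula:
P(x) = Σ yᵢ × Lᵢ(x)
where Lᵢ(x) = Π_{j≠i} (x - xⱼ)/(xᵢ - xⱼ)

L_0(5.5) = (5.5 - 6)/(4 - 6) = 0.250000
L_1(5.5) = (5.5 - 4)/(6 - 4) = 0.750000

P(5.5) = (-1)×L_0(5.5) + 14×L_1(5.5)
P(5.5) = 10.250000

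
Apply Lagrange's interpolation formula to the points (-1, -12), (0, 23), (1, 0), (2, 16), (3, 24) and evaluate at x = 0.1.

Lagrange interpolation formula:
P(x) = Σ yᵢ × Lᵢ(x)
where Lᵢ(x) = Π_{j≠i} (x - xⱼ)/(xᵢ - xⱼ)

L_0(0.1) = (0.1 - 0)/(-1 - 0) × (0.1 - 1)/(-1 - 1) × (0.1 - 2)/(-1 - 2) × (0.1 - 3)/(-1 - 3) = -0.020663
L_1(0.1) = (0.1 - (-1))/(0 - (-1)) × (0.1 - 1)/(0 - 1) × (0.1 - 2)/(0 - 2) × (0.1 - 3)/(0 - 3) = 0.909150
L_2(0.1) = (0.1 - (-1))/(1 - (-1)) × (0.1 - 0)/(1 - 0) × (0.1 - 2)/(1 - 2) × (0.1 - 3)/(1 - 3) = 0.151525
L_3(0.1) = (0.1 - (-1))/(2 - (-1)) × (0.1 - 0)/(2 - 0) × (0.1 - 1)/(2 - 1) × (0.1 - 3)/(2 - 3) = -0.047850
L_4(0.1) = (0.1 - (-1))/(3 - (-1)) × (0.1 - 0)/(3 - 0) × (0.1 - 1)/(3 - 1) × (0.1 - 2)/(3 - 2) = 0.007838

P(0.1) = (-12)×L_0(0.1) + 23×L_1(0.1) + 0×L_2(0.1) + 16×L_3(0.1) + 24×L_4(0.1)
P(0.1) = 20.580900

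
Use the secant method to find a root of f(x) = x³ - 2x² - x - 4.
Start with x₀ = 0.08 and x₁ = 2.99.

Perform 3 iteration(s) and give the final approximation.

f(x) = x³ - 2x² - x - 4
x₀ = 0.08, x₁ = 2.99

Secant formula: x_{n+1} = x_n - f(x_n)(x_n - x_{n-1})/(f(x_n) - f(x_{n-1}))

Iteration 1:
  f(0.080000) = -4.092288
  f(2.990000) = 1.860699
  x_2 = 2.990000 - 1.860699×(2.990000 - 0.080000)/(1.860699 - (-4.092288))
       = 2.080434
Iteration 2:
  f(2.990000) = 1.860699
  f(2.080434) = -5.732299
  x_3 = 2.080434 - (-5.732299)×(2.080434 - 2.990000)/(-5.732299 - 1.860699)
       = 2.767107
Iteration 3:
  f(2.080434) = -5.732299
  f(2.767107) = -0.893463
  x_4 = 2.767107 - (-0.893463)×(2.767107 - 2.080434)/(-0.893463 - (-5.732299))
       = 2.893897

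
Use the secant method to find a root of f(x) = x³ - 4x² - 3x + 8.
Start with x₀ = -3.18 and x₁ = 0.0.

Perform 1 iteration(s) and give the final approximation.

f(x) = x³ - 4x² - 3x + 8
x₀ = -3.18, x₁ = 0.0

Secant formula: x_{n+1} = x_n - f(x_n)(x_n - x_{n-1})/(f(x_n) - f(x_{n-1}))

Iteration 1:
  f(-3.180000) = -55.067032
  f(0.000000) = 8.000000
  x_2 = 0.000000 - 8.000000×(0.000000 - (-3.180000))/(8.000000 - (-55.067032))
       = -0.403380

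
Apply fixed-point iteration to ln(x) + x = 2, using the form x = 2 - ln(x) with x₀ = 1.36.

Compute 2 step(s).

Equation: ln(x) + x = 2
Fixed-point form: x = 2 - ln(x)
x₀ = 1.36

x_1 = g(1.360000) = 1.692515
x_2 = g(1.692515) = 1.473784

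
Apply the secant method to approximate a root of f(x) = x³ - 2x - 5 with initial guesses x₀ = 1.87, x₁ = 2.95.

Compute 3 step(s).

f(x) = x³ - 2x - 5
x₀ = 1.87, x₁ = 2.95

Secant formula: x_{n+1} = x_n - f(x_n)(x_n - x_{n-1})/(f(x_n) - f(x_{n-1}))

Iteration 1:
  f(1.870000) = -2.200797
  f(2.950000) = 14.772375
  x_2 = 2.950000 - 14.772375×(2.950000 - 1.870000)/(14.772375 - (-2.200797))
       = 2.010036
Iteration 2:
  f(2.950000) = 14.772375
  f(2.010036) = -0.899031
  x_3 = 2.010036 - (-0.899031)×(2.010036 - 2.950000)/(-0.899031 - 14.772375)
       = 2.063960
Iteration 3:
  f(2.010036) = -0.899031
  f(2.063960) = -0.335595
  x_4 = 2.063960 - (-0.335595)×(2.063960 - 2.010036)/(-0.335595 - (-0.899031))
       = 2.096078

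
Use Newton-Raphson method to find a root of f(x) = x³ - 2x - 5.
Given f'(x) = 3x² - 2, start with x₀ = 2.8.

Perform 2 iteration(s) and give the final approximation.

f(x) = x³ - 2x - 5
f'(x) = 3x² - 2
x₀ = 2.8

Newton-Raphson formula: x_{n+1} = x_n - f(x_n)/f'(x_n)

Iteration 1:
  f(2.800000) = 11.352000
  f'(2.800000) = 21.520000
  x_1 = 2.800000 - 11.352000/21.520000 = 2.272491
Iteration 2:
  f(2.272491) = 2.190647
  f'(2.272491) = 13.492642
  x_2 = 2.272491 - 2.190647/13.492642 = 2.110132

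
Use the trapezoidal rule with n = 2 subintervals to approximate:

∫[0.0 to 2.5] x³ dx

f(x) = x³
a = 0.0, b = 2.5, n = 2
h = (b - a)/n = 1.250000

Trapezoidal rule: (h/2)[f(x₀) + 2f(x₁) + 2f(x₂) + ... + f(xₙ)]

x_0 = 0.0000, f(x_0) = 0.000000, coefficient = 1
x_1 = 1.2500, f(x_1) = 1.953125, coefficient = 2
x_2 = 2.5000, f(x_2) = 15.625000, coefficient = 1

I ≈ (1.250000/2) × 19.531250 = 12.207031
Exact value: 9.765625
Error: 2.441406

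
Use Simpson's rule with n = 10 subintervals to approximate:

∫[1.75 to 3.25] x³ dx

f(x) = x³
a = 1.75, b = 3.25, n = 10
h = (b - a)/n = 0.150000

Simpson's rule: (h/3)[f(x₀) + 4f(x₁) + 2f(x₂) + ... + f(xₙ)]

x_0 = 1.7500, f(x_0) = 5.359375, coefficient = 1
x_1 = 1.9000, f(x_1) = 6.859000, coefficient = 4
x_2 = 2.0500, f(x_2) = 8.615125, coefficient = 2
x_3 = 2.2000, f(x_3) = 10.648000, coefficient = 4
x_4 = 2.3500, f(x_4) = 12.977875, coefficient = 2
x_5 = 2.5000, f(x_5) = 15.625000, coefficient = 4
x_6 = 2.6500, f(x_6) = 18.609625, coefficient = 2
x_7 = 2.8000, f(x_7) = 21.952000, coefficient = 4
x_8 = 2.9500, f(x_8) = 25.672375, coefficient = 2
x_9 = 3.1000, f(x_9) = 29.791000, coefficient = 4
x_10 = 3.2500, f(x_10) = 34.328125, coefficient = 1

I ≈ (0.150000/3) × 510.937500 = 25.546875
Exact value: 25.546875
Error: 0.000000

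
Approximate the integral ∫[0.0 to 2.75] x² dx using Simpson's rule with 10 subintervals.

f(x) = x²
a = 0.0, b = 2.75, n = 10
h = (b - a)/n = 0.275000

Simpson's rule: (h/3)[f(x₀) + 4f(x₁) + 2f(x₂) + ... + f(xₙ)]

x_0 = 0.0000, f(x_0) = 0.000000, coefficient = 1
x_1 = 0.2750, f(x_1) = 0.075625, coefficient = 4
x_2 = 0.5500, f(x_2) = 0.302500, coefficient = 2
x_3 = 0.8250, f(x_3) = 0.680625, coefficient = 4
x_4 = 1.1000, f(x_4) = 1.210000, coefficient = 2
x_5 = 1.3750, f(x_5) = 1.890625, coefficient = 4
x_6 = 1.6500, f(x_6) = 2.722500, coefficient = 2
x_7 = 1.9250, f(x_7) = 3.705625, coefficient = 4
x_8 = 2.2000, f(x_8) = 4.840000, coefficient = 2
x_9 = 2.4750, f(x_9) = 6.125625, coefficient = 4
x_10 = 2.7500, f(x_10) = 7.562500, coefficient = 1

I ≈ (0.275000/3) × 75.625000 = 6.932292
Exact value: 6.932292
Error: 0.000000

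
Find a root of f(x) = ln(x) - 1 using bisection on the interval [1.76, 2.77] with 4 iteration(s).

f(x) = ln(x) - 1
Initial interval: [1.76, 2.77]

Iteration 1:
  c_1 = (1.760000 + 2.770000)/2 = 2.265000
  f(c_1) = f(2.265000) = -0.182425
  f(a) × f(c) ≥ 0, new interval: [2.265000, 2.770000]
Iteration 2:
  c_2 = (2.265000 + 2.770000)/2 = 2.517500
  f(c_2) = f(2.517500) = -0.076734
  f(a) × f(c) ≥ 0, new interval: [2.517500, 2.770000]
Iteration 3:
  c_3 = (2.517500 + 2.770000)/2 = 2.643750
  f(c_3) = f(2.643750) = -0.027802
  f(a) × f(c) ≥ 0, new interval: [2.643750, 2.770000]
Iteration 4:
  c_4 = (2.643750 + 2.770000)/2 = 2.706875
  f(c_4) = f(2.706875) = -0.004205
  f(a) × f(c) ≥ 0, new interval: [2.706875, 2.770000]

After 4 iteration(s), the approximation is c_4 = 2.706875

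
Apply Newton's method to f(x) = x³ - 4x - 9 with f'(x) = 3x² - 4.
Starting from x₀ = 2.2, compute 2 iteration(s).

f(x) = x³ - 4x - 9
f'(x) = 3x² - 4
x₀ = 2.2

Newton-Raphson formula: x_{n+1} = x_n - f(x_n)/f'(x_n)

Iteration 1:
  f(2.200000) = -7.152000
  f'(2.200000) = 10.520000
  x_1 = 2.200000 - (-7.152000)/10.520000 = 2.879848
Iteration 2:
  f(2.879848) = 3.364696
  f'(2.879848) = 20.880572
  x_2 = 2.879848 - 3.364696/20.880572 = 2.718708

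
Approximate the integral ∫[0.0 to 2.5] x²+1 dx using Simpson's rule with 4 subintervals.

f(x) = x²+1
a = 0.0, b = 2.5, n = 4
h = (b - a)/n = 0.625000

Simpson's rule: (h/3)[f(x₀) + 4f(x₁) + 2f(x₂) + ... + f(xₙ)]

x_0 = 0.0000, f(x_0) = 1.000000, coefficient = 1
x_1 = 0.6250, f(x_1) = 1.390625, coefficient = 4
x_2 = 1.2500, f(x_2) = 2.562500, coefficient = 2
x_3 = 1.8750, f(x_3) = 4.515625, coefficient = 4
x_4 = 2.5000, f(x_4) = 7.250000, coefficient = 1

I ≈ (0.625000/3) × 37.000000 = 7.708333
Exact value: 7.708333
Error: 0.000000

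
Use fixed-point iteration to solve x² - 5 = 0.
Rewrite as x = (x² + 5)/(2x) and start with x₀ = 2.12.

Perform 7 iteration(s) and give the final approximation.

Equation: x² - 5 = 0
Fixed-point form: x = (x² + 5)/(2x)
x₀ = 2.12

x_1 = g(2.120000) = 2.239245
x_2 = g(2.239245) = 2.236070
x_3 = g(2.236070) = 2.236068
x_4 = g(2.236068) = 2.236068
x_5 = g(2.236068) = 2.236068
x_6 = g(2.236068) = 2.236068
x_7 = g(2.236068) = 2.236068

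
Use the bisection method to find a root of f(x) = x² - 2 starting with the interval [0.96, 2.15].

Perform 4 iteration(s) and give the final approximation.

f(x) = x² - 2
Initial interval: [0.96, 2.15]

Iteration 1:
  c_1 = (0.960000 + 2.150000)/2 = 1.555000
  f(c_1) = f(1.555000) = 0.418025
  f(a) × f(c) < 0, new interval: [0.960000, 1.555000]
Iteration 2:
  c_2 = (0.960000 + 1.555000)/2 = 1.257500
  f(c_2) = f(1.257500) = -0.418694
  f(a) × f(c) ≥ 0, new interval: [1.257500, 1.555000]
Iteration 3:
  c_3 = (1.257500 + 1.555000)/2 = 1.406250
  f(c_3) = f(1.406250) = -0.022461
  f(a) × f(c) ≥ 0, new interval: [1.406250, 1.555000]
Iteration 4:
  c_4 = (1.406250 + 1.555000)/2 = 1.480625
  f(c_4) = f(1.480625) = 0.192250
  f(a) × f(c) < 0, new interval: [1.406250, 1.480625]

After 4 iteration(s), the approximation is c_4 = 1.480625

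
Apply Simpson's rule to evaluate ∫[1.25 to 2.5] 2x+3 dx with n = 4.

f(x) = 2x+3
a = 1.25, b = 2.5, n = 4
h = (b - a)/n = 0.312500

Simpson's rule: (h/3)[f(x₀) + 4f(x₁) + 2f(x₂) + ... + f(xₙ)]

x_0 = 1.2500, f(x_0) = 5.500000, coefficient = 1
x_1 = 1.5625, f(x_1) = 6.125000, coefficient = 4
x_2 = 1.8750, f(x_2) = 6.750000, coefficient = 2
x_3 = 2.1875, f(x_3) = 7.375000, coefficient = 4
x_4 = 2.5000, f(x_4) = 8.000000, coefficient = 1

I ≈ (0.312500/3) × 81.000000 = 8.437500
Exact value: 8.437500
Error: 0.000000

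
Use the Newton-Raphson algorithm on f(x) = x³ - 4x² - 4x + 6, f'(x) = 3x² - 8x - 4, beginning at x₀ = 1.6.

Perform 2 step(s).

f(x) = x³ - 4x² - 4x + 6
f'(x) = 3x² - 8x - 4
x₀ = 1.6

Newton-Raphson formula: x_{n+1} = x_n - f(x_n)/f'(x_n)

Iteration 1:
  f(1.600000) = -6.544000
  f'(1.600000) = -9.120000
  x_1 = 1.600000 - (-6.544000)/(-9.120000) = 0.882456
Iteration 2:
  f(0.882456) = 0.042454
  f'(0.882456) = -8.723463
  x_2 = 0.882456 - 0.042454/(-8.723463) = 0.887323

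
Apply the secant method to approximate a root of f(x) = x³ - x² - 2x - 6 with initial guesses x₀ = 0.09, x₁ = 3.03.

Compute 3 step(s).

f(x) = x³ - x² - 2x - 6
x₀ = 0.09, x₁ = 3.03

Secant formula: x_{n+1} = x_n - f(x_n)(x_n - x_{n-1})/(f(x_n) - f(x_{n-1}))

Iteration 1:
  f(0.090000) = -6.187371
  f(3.030000) = 6.577227
  x_2 = 3.030000 - 6.577227×(3.030000 - 0.090000)/(6.577227 - (-6.187371))
       = 1.515103
Iteration 2:
  f(3.030000) = 6.577227
  f(1.515103) = -7.847767
  x_3 = 1.515103 - (-7.847767)×(1.515103 - 3.030000)/(-7.847767 - 6.577227)
       = 2.339267
Iteration 3:
  f(1.515103) = -7.847767
  f(2.339267) = -3.349837
  x_4 = 2.339267 - (-3.349837)×(2.339267 - 1.515103)/(-3.349837 - (-7.847767))
       = 2.953064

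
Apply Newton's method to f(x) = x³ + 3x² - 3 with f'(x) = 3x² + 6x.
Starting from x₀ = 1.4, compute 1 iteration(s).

f(x) = x³ + 3x² - 3
f'(x) = 3x² + 6x
x₀ = 1.4

Newton-Raphson formula: x_{n+1} = x_n - f(x_n)/f'(x_n)

Iteration 1:
  f(1.400000) = 5.624000
  f'(1.400000) = 14.280000
  x_1 = 1.400000 - 5.624000/14.280000 = 1.006162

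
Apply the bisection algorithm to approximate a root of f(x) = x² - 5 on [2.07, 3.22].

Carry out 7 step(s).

f(x) = x² - 5
Initial interval: [2.07, 3.22]

Iteration 1:
  c_1 = (2.070000 + 3.220000)/2 = 2.645000
  f(c_1) = f(2.645000) = 1.996025
  f(a) × f(c) < 0, new interval: [2.070000, 2.645000]
Iteration 2:
  c_2 = (2.070000 + 2.645000)/2 = 2.357500
  f(c_2) = f(2.357500) = 0.557806
  f(a) × f(c) < 0, new interval: [2.070000, 2.357500]
Iteration 3:
  c_3 = (2.070000 + 2.357500)/2 = 2.213750
  f(c_3) = f(2.213750) = -0.099311
  f(a) × f(c) ≥ 0, new interval: [2.213750, 2.357500]
Iteration 4:
  c_4 = (2.213750 + 2.357500)/2 = 2.285625
  f(c_4) = f(2.285625) = 0.224082
  f(a) × f(c) < 0, new interval: [2.213750, 2.285625]
Iteration 5:
  c_5 = (2.213750 + 2.285625)/2 = 2.249688
  f(c_5) = f(2.249688) = 0.061094
  f(a) × f(c) < 0, new interval: [2.213750, 2.249688]
Iteration 6:
  c_6 = (2.213750 + 2.249688)/2 = 2.231719
  f(c_6) = f(2.231719) = -0.019431
  f(a) × f(c) ≥ 0, new interval: [2.231719, 2.249688]
Iteration 7:
  c_7 = (2.231719 + 2.249688)/2 = 2.240703
  f(c_7) = f(2.240703) = 0.020750
  f(a) × f(c) < 0, new interval: [2.231719, 2.240703]

After 7 iteration(s), the approximation is c_7 = 2.240703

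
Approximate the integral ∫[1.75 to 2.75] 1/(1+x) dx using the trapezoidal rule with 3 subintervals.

f(x) = 1/(1+x)
a = 1.75, b = 2.75, n = 3
h = (b - a)/n = 0.333333

Trapezoidal rule: (h/2)[f(x₀) + 2f(x₁) + 2f(x₂) + ... + f(xₙ)]

x_0 = 1.7500, f(x_0) = 0.363636, coefficient = 1
x_1 = 2.0833, f(x_1) = 0.324324, coefficient = 2
x_2 = 2.4167, f(x_2) = 0.292683, coefficient = 2
x_3 = 2.7500, f(x_3) = 0.266667, coefficient = 1

I ≈ (0.333333/2) × 1.864318 = 0.310720
Exact value: 0.310155
Error: 0.000565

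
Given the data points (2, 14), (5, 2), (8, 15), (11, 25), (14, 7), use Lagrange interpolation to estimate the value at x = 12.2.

Lagrange interpolation formula:
P(x) = Σ yᵢ × Lᵢ(x)
where Lᵢ(x) = Π_{j≠i} (x - xⱼ)/(xᵢ - xⱼ)

L_0(12.2) = (12.2 - 5)/(2 - 5) × (12.2 - 8)/(2 - 8) × (12.2 - 11)/(2 - 11) × (12.2 - 14)/(2 - 14) = -0.033600
L_1(12.2) = (12.2 - 2)/(5 - 2) × (12.2 - 8)/(5 - 8) × (12.2 - 11)/(5 - 11) × (12.2 - 14)/(5 - 14) = 0.190400
L_2(12.2) = (12.2 - 2)/(8 - 2) × (12.2 - 5)/(8 - 5) × (12.2 - 11)/(8 - 11) × (12.2 - 14)/(8 - 14) = -0.489600
L_3(12.2) = (12.2 - 2)/(11 - 2) × (12.2 - 5)/(11 - 5) × (12.2 - 8)/(11 - 8) × (12.2 - 14)/(11 - 14) = 1.142400
L_4(12.2) = (12.2 - 2)/(14 - 2) × (12.2 - 5)/(14 - 5) × (12.2 - 8)/(14 - 8) × (12.2 - 11)/(14 - 11) = 0.190400

P(12.2) = 14×L_0(12.2) + 2×L_1(12.2) + 15×L_2(12.2) + 25×L_3(12.2) + 7×L_4(12.2)
P(12.2) = 22.459200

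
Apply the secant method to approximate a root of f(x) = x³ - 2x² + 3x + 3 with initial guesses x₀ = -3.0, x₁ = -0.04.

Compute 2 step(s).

f(x) = x³ - 2x² + 3x + 3
x₀ = -3.0, x₁ = -0.04

Secant formula: x_{n+1} = x_n - f(x_n)(x_n - x_{n-1})/(f(x_n) - f(x_{n-1}))

Iteration 1:
  f(-3.000000) = -51.000000
  f(-0.040000) = 2.876736
  x_2 = -0.040000 - 2.876736×(-0.040000 - (-3.000000))/(2.876736 - (-51.000000))
       = -0.198049
Iteration 2:
  f(-0.040000) = 2.876736
  f(-0.198049) = 2.319640
  x_3 = -0.198049 - 2.319640×(-0.198049 - (-0.040000))/(2.319640 - 2.876736)
       = -0.856132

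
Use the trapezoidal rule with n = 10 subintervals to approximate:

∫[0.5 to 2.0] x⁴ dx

f(x) = x⁴
a = 0.5, b = 2.0, n = 10
h = (b - a)/n = 0.150000

Trapezoidal rule: (h/2)[f(x₀) + 2f(x₁) + 2f(x₂) + ... + f(xₙ)]

x_0 = 0.5000, f(x_0) = 0.062500, coefficient = 1
x_1 = 0.6500, f(x_1) = 0.178506, coefficient = 2
x_2 = 0.8000, f(x_2) = 0.409600, coefficient = 2
x_3 = 0.9500, f(x_3) = 0.814506, coefficient = 2
x_4 = 1.1000, f(x_4) = 1.464100, coefficient = 2
x_5 = 1.2500, f(x_5) = 2.441406, coefficient = 2
x_6 = 1.4000, f(x_6) = 3.841600, coefficient = 2
x_7 = 1.5500, f(x_7) = 5.772006, coefficient = 2
x_8 = 1.7000, f(x_8) = 8.352100, coefficient = 2
x_9 = 1.8500, f(x_9) = 11.713506, coefficient = 2
x_10 = 2.0000, f(x_10) = 16.000000, coefficient = 1

I ≈ (0.150000/2) × 86.037162 = 6.452787
Exact value: 6.393750
Error: 0.059037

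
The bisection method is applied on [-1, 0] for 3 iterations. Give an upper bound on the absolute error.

Bisection error bound: |error| ≤ (b-a)/2^n
|error| ≤ (0 - (-1))/2^3 = 1/2^3
|error| ≤ 0.1250000000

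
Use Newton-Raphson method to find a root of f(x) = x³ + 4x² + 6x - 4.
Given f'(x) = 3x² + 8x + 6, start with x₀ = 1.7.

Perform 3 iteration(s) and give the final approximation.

f(x) = x³ + 4x² + 6x - 4
f'(x) = 3x² + 8x + 6
x₀ = 1.7

Newton-Raphson formula: x_{n+1} = x_n - f(x_n)/f'(x_n)

Iteration 1:
  f(1.700000) = 22.673000
  f'(1.700000) = 28.270000
  x_1 = 1.700000 - 22.673000/28.270000 = 0.897984
Iteration 2:
  f(0.897984) = 5.337513
  f'(0.897984) = 15.602994
  x_2 = 0.897984 - 5.337513/15.602994 = 0.555901
Iteration 3:
  f(0.555901) = 0.743299
  f'(0.555901) = 11.374287
  x_3 = 0.555901 - 0.743299/11.374287 = 0.490552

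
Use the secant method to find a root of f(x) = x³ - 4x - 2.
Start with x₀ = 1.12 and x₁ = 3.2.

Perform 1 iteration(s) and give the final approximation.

f(x) = x³ - 4x - 2
x₀ = 1.12, x₁ = 3.2

Secant formula: x_{n+1} = x_n - f(x_n)(x_n - x_{n-1})/(f(x_n) - f(x_{n-1}))

Iteration 1:
  f(1.120000) = -5.075072
  f(3.200000) = 17.968000
  x_2 = 3.200000 - 17.968000×(3.200000 - 1.120000)/(17.968000 - (-5.075072))
       = 1.578105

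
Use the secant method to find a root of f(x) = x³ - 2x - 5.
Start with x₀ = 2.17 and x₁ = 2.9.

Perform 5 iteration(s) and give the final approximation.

f(x) = x³ - 2x - 5
x₀ = 2.17, x₁ = 2.9

Secant formula: x_{n+1} = x_n - f(x_n)(x_n - x_{n-1})/(f(x_n) - f(x_{n-1}))

Iteration 1:
  f(2.170000) = 0.878313
  f(2.900000) = 13.589000
  x_2 = 2.900000 - 13.589000×(2.900000 - 2.170000)/(13.589000 - 0.878313)
       = 2.119557
Iteration 2:
  f(2.900000) = 13.589000
  f(2.119557) = 0.283039
  x_3 = 2.119557 - 0.283039×(2.119557 - 2.900000)/(0.283039 - 13.589000)
       = 2.102955
Iteration 3:
  f(2.119557) = 0.283039
  f(2.102955) = 0.094245
  x_4 = 2.102955 - 0.094245×(2.102955 - 2.119557)/(0.094245 - 0.283039)
       = 2.094668
Iteration 4:
  f(2.102955) = 0.094245
  f(2.094668) = 0.001303
  x_5 = 2.094668 - 0.001303×(2.094668 - 2.102955)/(0.001303 - 0.094245)
       = 2.094552
Iteration 5:
  f(2.094668) = 0.001303
  f(2.094552) = 0.000006
  x_6 = 2.094552 - 0.000006×(2.094552 - 2.094668)/(0.000006 - 0.001303)
       = 2.094551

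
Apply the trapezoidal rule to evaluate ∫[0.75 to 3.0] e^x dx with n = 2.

f(x) = e^x
a = 0.75, b = 3.0, n = 2
h = (b - a)/n = 1.125000

Trapezoidal rule: (h/2)[f(x₀) + 2f(x₁) + 2f(x₂) + ... + f(xₙ)]

x_0 = 0.7500, f(x_0) = 2.117000, coefficient = 1
x_1 = 1.8750, f(x_1) = 6.520819, coefficient = 2
x_2 = 3.0000, f(x_2) = 20.085537, coefficient = 1

I ≈ (1.125000/2) × 35.244175 = 19.824849
Exact value: 17.968537
Error: 1.856312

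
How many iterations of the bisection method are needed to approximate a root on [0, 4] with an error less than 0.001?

We need (b-a)/2^n ≤ 0.001
(4 - 0)/2^n ≤ 0.001
4/2^n ≤ 0.001
2^n ≥ 4000
n ≥ log₂(4000) = 11.97
n ≥ 12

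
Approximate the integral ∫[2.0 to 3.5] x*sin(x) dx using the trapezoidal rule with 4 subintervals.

f(x) = x*sin(x)
a = 2.0, b = 3.5, n = 4
h = (b - a)/n = 0.375000

Trapezoidal rule: (h/2)[f(x₀) + 2f(x₁) + 2f(x₂) + ... + f(xₙ)]

x_0 = 2.0000, f(x_0) = 1.818595, coefficient = 1
x_1 = 2.3750, f(x_1) = 1.647502, coefficient = 2
x_2 = 2.7500, f(x_2) = 1.049568, coefficient = 2
x_3 = 3.1250, f(x_3) = 0.051850, coefficient = 2
x_4 = 3.5000, f(x_4) = -1.227741, coefficient = 1

I ≈ (0.375000/2) × 6.088692 = 1.141630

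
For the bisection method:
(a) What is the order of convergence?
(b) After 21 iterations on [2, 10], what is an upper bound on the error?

(a) Bisection has linear (order 1) convergence; the error is halved each step.

(b) Error bound = (b-a)/2^n = (10 - 2)/2^{21}
    = 8/2^{21}

(a) 1 (linear); (b) error ≤ 3.81e-06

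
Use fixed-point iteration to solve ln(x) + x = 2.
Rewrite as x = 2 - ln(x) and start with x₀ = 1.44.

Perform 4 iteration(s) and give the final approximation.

Equation: ln(x) + x = 2
Fixed-point form: x = 2 - ln(x)
x₀ = 1.44

x_1 = g(1.440000) = 1.635357
x_2 = g(1.635357) = 1.508139
x_3 = g(1.508139) = 1.589124
x_4 = g(1.589124) = 1.536817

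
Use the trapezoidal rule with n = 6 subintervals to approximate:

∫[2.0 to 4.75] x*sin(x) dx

f(x) = x*sin(x)
a = 2.0, b = 4.75, n = 6
h = (b - a)/n = 0.458333

Trapezoidal rule: (h/2)[f(x₀) + 2f(x₁) + 2f(x₂) + ... + f(xₙ)]

x_0 = 2.0000, f(x_0) = 1.818595, coefficient = 1
x_1 = 2.4583, f(x_1) = 1.552005, coefficient = 2
x_2 = 2.9167, f(x_2) = 0.650516, coefficient = 2
x_3 = 3.3750, f(x_3) = -0.780617, coefficient = 2
x_4 = 3.8333, f(x_4) = -2.445202, coefficient = 2
x_5 = 4.2917, f(x_5) = -3.917408, coefficient = 2
x_6 = 4.7500, f(x_6) = -4.746641, coefficient = 1

I ≈ (0.458333/2) × -12.809456 = -2.935500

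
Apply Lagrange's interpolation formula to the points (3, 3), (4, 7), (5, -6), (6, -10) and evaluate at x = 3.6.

Lagrange interpolation formula:
P(x) = Σ yᵢ × Lᵢ(x)
where Lᵢ(x) = Π_{j≠i} (x - xⱼ)/(xᵢ - xⱼ)

L_0(3.6) = (3.6 - 4)/(3 - 4) × (3.6 - 5)/(3 - 5) × (3.6 - 6)/(3 - 6) = 0.224000
L_1(3.6) = (3.6 - 3)/(4 - 3) × (3.6 - 5)/(4 - 5) × (3.6 - 6)/(4 - 6) = 1.008000
L_2(3.6) = (3.6 - 3)/(5 - 3) × (3.6 - 4)/(5 - 4) × (3.6 - 6)/(5 - 6) = -0.288000
L_3(3.6) = (3.6 - 3)/(6 - 3) × (3.6 - 4)/(6 - 4) × (3.6 - 5)/(6 - 5) = 0.056000

P(3.6) = 3×L_0(3.6) + 7×L_1(3.6) + (-6)×L_2(3.6) + (-10)×L_3(3.6)
P(3.6) = 8.896000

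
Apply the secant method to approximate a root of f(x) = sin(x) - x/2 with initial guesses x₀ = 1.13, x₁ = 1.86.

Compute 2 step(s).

f(x) = sin(x) - x/2
x₀ = 1.13, x₁ = 1.86

Secant formula: x_{n+1} = x_n - f(x_n)(x_n - x_{n-1})/(f(x_n) - f(x_{n-1}))

Iteration 1:
  f(1.130000) = 0.339412
  f(1.860000) = 0.028471
  x_2 = 1.860000 - 0.028471×(1.860000 - 1.130000)/(0.028471 - 0.339412)
       = 1.926842
Iteration 2:
  f(1.860000) = 0.028471
  f(1.926842) = -0.026139
  x_3 = 1.926842 - (-0.026139)×(1.926842 - 1.860000)/(-0.026139 - 0.028471)
       = 1.894849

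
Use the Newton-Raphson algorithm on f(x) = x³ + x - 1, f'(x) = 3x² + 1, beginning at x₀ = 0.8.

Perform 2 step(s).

f(x) = x³ + x - 1
f'(x) = 3x² + 1
x₀ = 0.8

Newton-Raphson formula: x_{n+1} = x_n - f(x_n)/f'(x_n)

Iteration 1:
  f(0.800000) = 0.312000
  f'(0.800000) = 2.920000
  x_1 = 0.800000 - 0.312000/2.920000 = 0.693151
Iteration 2:
  f(0.693151) = 0.026180
  f'(0.693151) = 2.441374
  x_2 = 0.693151 - 0.026180/2.441374 = 0.682427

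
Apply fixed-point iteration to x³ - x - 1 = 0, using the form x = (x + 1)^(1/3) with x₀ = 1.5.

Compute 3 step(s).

Equation: x³ - x - 1 = 0
Fixed-point form: x = (x + 1)^(1/3)
x₀ = 1.5

x_1 = g(1.500000) = 1.357209
x_2 = g(1.357209) = 1.330861
x_3 = g(1.330861) = 1.325884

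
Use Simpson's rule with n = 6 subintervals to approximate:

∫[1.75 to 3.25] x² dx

f(x) = x²
a = 1.75, b = 3.25, n = 6
h = (b - a)/n = 0.250000

Simpson's rule: (h/3)[f(x₀) + 4f(x₁) + 2f(x₂) + ... + f(xₙ)]

x_0 = 1.7500, f(x_0) = 3.062500, coefficient = 1
x_1 = 2.0000, f(x_1) = 4.000000, coefficient = 4
x_2 = 2.2500, f(x_2) = 5.062500, coefficient = 2
x_3 = 2.5000, f(x_3) = 6.250000, coefficient = 4
x_4 = 2.7500, f(x_4) = 7.562500, coefficient = 2
x_5 = 3.0000, f(x_5) = 9.000000, coefficient = 4
x_6 = 3.2500, f(x_6) = 10.562500, coefficient = 1

I ≈ (0.250000/3) × 115.875000 = 9.656250
Exact value: 9.656250
Error: 0.000000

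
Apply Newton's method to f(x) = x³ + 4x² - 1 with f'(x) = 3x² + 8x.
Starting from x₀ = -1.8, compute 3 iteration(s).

f(x) = x³ + 4x² - 1
f'(x) = 3x² + 8x
x₀ = -1.8

Newton-Raphson formula: x_{n+1} = x_n - f(x_n)/f'(x_n)

Iteration 1:
  f(-1.800000) = 6.128000
  f'(-1.800000) = -4.680000
  x_1 = -1.800000 - 6.128000/(-4.680000) = -0.490598
Iteration 2:
  f(-0.490598) = -0.155334
  f'(-0.490598) = -3.202726
  x_2 = -0.490598 - (-0.155334)/(-3.202726) = -0.539099
Iteration 3:
  f(-0.539099) = 0.005833
  f'(-0.539099) = -3.440908
  x_3 = -0.539099 - 0.005833/(-3.440908) = -0.537404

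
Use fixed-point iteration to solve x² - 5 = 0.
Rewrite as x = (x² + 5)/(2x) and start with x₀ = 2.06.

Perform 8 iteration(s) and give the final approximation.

Equation: x² - 5 = 0
Fixed-point form: x = (x² + 5)/(2x)
x₀ = 2.06

x_1 = g(2.060000) = 2.243592
x_2 = g(2.243592) = 2.236081
x_3 = g(2.236081) = 2.236068
x_4 = g(2.236068) = 2.236068
x_5 = g(2.236068) = 2.236068
x_6 = g(2.236068) = 2.236068
x_7 = g(2.236068) = 2.236068
x_8 = g(2.236068) = 2.236068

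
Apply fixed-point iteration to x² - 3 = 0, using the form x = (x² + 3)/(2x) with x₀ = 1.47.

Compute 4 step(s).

Equation: x² - 3 = 0
Fixed-point form: x = (x² + 3)/(2x)
x₀ = 1.47

x_1 = g(1.470000) = 1.755408
x_2 = g(1.755408) = 1.732206
x_3 = g(1.732206) = 1.732051
x_4 = g(1.732051) = 1.732051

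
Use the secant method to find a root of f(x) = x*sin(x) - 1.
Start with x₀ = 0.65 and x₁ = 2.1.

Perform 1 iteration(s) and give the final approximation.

f(x) = x*sin(x) - 1
x₀ = 0.65, x₁ = 2.1

Secant formula: x_{n+1} = x_n - f(x_n)(x_n - x_{n-1})/(f(x_n) - f(x_{n-1}))

Iteration 1:
  f(0.650000) = -0.606629
  f(2.100000) = 0.812740
  x_2 = 2.100000 - 0.812740×(2.100000 - 0.650000)/(0.812740 - (-0.606629))
       = 1.269721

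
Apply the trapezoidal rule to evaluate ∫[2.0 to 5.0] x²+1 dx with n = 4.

f(x) = x²+1
a = 2.0, b = 5.0, n = 4
h = (b - a)/n = 0.750000

Trapezoidal rule: (h/2)[f(x₀) + 2f(x₁) + 2f(x₂) + ... + f(xₙ)]

x_0 = 2.0000, f(x_0) = 5.000000, coefficient = 1
x_1 = 2.7500, f(x_1) = 8.562500, coefficient = 2
x_2 = 3.5000, f(x_2) = 13.250000, coefficient = 2
x_3 = 4.2500, f(x_3) = 19.062500, coefficient = 2
x_4 = 5.0000, f(x_4) = 26.000000, coefficient = 1

I ≈ (0.750000/2) × 112.750000 = 42.281250
Exact value: 42.000000
Error: 0.281250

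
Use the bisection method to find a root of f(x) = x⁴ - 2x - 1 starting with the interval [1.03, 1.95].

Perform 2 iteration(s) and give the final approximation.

f(x) = x⁴ - 2x - 1
Initial interval: [1.03, 1.95]

Iteration 1:
  c_1 = (1.030000 + 1.950000)/2 = 1.490000
  f(c_1) = f(1.490000) = 0.948844
  f(a) × f(c) < 0, new interval: [1.030000, 1.490000]
Iteration 2:
  c_2 = (1.030000 + 1.490000)/2 = 1.260000
  f(c_2) = f(1.260000) = -0.999526
  f(a) × f(c) ≥ 0, new interval: [1.260000, 1.490000]

After 2 iteration(s), the approximation is c_2 = 1.260000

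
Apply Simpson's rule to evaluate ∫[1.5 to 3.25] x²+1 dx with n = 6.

f(x) = x²+1
a = 1.5, b = 3.25, n = 6
h = (b - a)/n = 0.291667

Simpson's rule: (h/3)[f(x₀) + 4f(x₁) + 2f(x₂) + ... + f(xₙ)]

x_0 = 1.5000, f(x_0) = 3.250000, coefficient = 1
x_1 = 1.7917, f(x_1) = 4.210069, coefficient = 4
x_2 = 2.0833, f(x_2) = 5.340278, coefficient = 2
x_3 = 2.3750, f(x_3) = 6.640625, coefficient = 4
x_4 = 2.6667, f(x_4) = 8.111111, coefficient = 2
x_5 = 2.9583, f(x_5) = 9.751736, coefficient = 4
x_6 = 3.2500, f(x_6) = 11.562500, coefficient = 1

I ≈ (0.291667/3) × 124.125000 = 12.067708
Exact value: 12.067708
Error: 0.000000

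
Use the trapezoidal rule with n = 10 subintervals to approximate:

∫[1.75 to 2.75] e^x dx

f(x) = e^x
a = 1.75, b = 2.75, n = 10
h = (b - a)/n = 0.100000

Trapezoidal rule: (h/2)[f(x₀) + 2f(x₁) + 2f(x₂) + ... + f(xₙ)]

x_0 = 1.7500, f(x_0) = 5.754603, coefficient = 1
x_1 = 1.8500, f(x_1) = 6.359820, coefficient = 2
x_2 = 1.9500, f(x_2) = 7.028688, coefficient = 2
x_3 = 2.0500, f(x_3) = 7.767901, coefficient = 2
x_4 = 2.1500, f(x_4) = 8.584858, coefficient = 2
x_5 = 2.2500, f(x_5) = 9.487736, coefficient = 2
x_6 = 2.3500, f(x_6) = 10.485570, coefficient = 2
x_7 = 2.4500, f(x_7) = 11.588347, coefficient = 2
x_8 = 2.5500, f(x_8) = 12.807104, coefficient = 2
x_9 = 2.6500, f(x_9) = 14.154039, coefficient = 2
x_10 = 2.7500, f(x_10) = 15.642632, coefficient = 1

I ≈ (0.100000/2) × 197.925357 = 9.896268
Exact value: 9.888029
Error: 0.008239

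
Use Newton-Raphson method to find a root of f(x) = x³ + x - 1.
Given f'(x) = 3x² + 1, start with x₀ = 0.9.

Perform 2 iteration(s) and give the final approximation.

f(x) = x³ + x - 1
f'(x) = 3x² + 1
x₀ = 0.9

Newton-Raphson formula: x_{n+1} = x_n - f(x_n)/f'(x_n)

Iteration 1:
  f(0.900000) = 0.629000
  f'(0.900000) = 3.430000
  x_1 = 0.900000 - 0.629000/3.430000 = 0.716618
Iteration 2:
  f(0.716618) = 0.084631
  f'(0.716618) = 2.540624
  x_2 = 0.716618 - 0.084631/2.540624 = 0.683307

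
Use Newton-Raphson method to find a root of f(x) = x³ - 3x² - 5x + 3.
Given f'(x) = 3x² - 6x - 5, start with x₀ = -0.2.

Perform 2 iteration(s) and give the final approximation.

f(x) = x³ - 3x² - 5x + 3
f'(x) = 3x² - 6x - 5
x₀ = -0.2

Newton-Raphson formula: x_{n+1} = x_n - f(x_n)/f'(x_n)

Iteration 1:
  f(-0.200000) = 3.872000
  f'(-0.200000) = -3.680000
  x_1 = -0.200000 - 3.872000/(-3.680000) = 0.852174
Iteration 2:
  f(0.852174) = -2.820622
  f'(0.852174) = -7.934442
  x_2 = 0.852174 - (-2.820622)/(-7.934442) = 0.496683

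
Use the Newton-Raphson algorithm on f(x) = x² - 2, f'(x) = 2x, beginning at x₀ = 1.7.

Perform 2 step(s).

f(x) = x² - 2
f'(x) = 2x
x₀ = 1.7

Newton-Raphson formula: x_{n+1} = x_n - f(x_n)/f'(x_n)

Iteration 1:
  f(1.700000) = 0.890000
  f'(1.700000) = 3.400000
  x_1 = 1.700000 - 0.890000/3.400000 = 1.438235
Iteration 2:
  f(1.438235) = 0.068521
  f'(1.438235) = 2.876471
  x_2 = 1.438235 - 0.068521/2.876471 = 1.414414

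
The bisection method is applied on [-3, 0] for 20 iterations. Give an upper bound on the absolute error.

Bisection error bound: |error| ≤ (b-a)/2^n
|error| ≤ (0 - (-3))/2^20 = 3/2^20
|error| ≤ 0.0000028610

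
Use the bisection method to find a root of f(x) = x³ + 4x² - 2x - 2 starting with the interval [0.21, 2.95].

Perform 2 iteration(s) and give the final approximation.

f(x) = x³ + 4x² - 2x - 2
Initial interval: [0.21, 2.95]

Iteration 1:
  c_1 = (0.210000 + 2.950000)/2 = 1.580000
  f(c_1) = f(1.580000) = 8.769912
  f(a) × f(c) < 0, new interval: [0.210000, 1.580000]
Iteration 2:
  c_2 = (0.210000 + 1.580000)/2 = 0.895000
  f(c_2) = f(0.895000) = 0.131017
  f(a) × f(c) < 0, new interval: [0.210000, 0.895000]

After 2 iteration(s), the approximation is c_2 = 0.895000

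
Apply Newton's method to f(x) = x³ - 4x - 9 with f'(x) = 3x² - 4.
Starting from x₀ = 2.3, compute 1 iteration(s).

f(x) = x³ - 4x - 9
f'(x) = 3x² - 4
x₀ = 2.3

Newton-Raphson formula: x_{n+1} = x_n - f(x_n)/f'(x_n)

Iteration 1:
  f(2.300000) = -6.033000
  f'(2.300000) = 11.870000
  x_1 = 2.300000 - (-6.033000)/11.870000 = 2.808256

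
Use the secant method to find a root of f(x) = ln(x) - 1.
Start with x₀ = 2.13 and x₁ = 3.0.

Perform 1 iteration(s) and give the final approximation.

f(x) = ln(x) - 1
x₀ = 2.13, x₁ = 3.0

Secant formula: x_{n+1} = x_n - f(x_n)(x_n - x_{n-1})/(f(x_n) - f(x_{n-1}))

Iteration 1:
  f(2.130000) = -0.243878
  f(3.000000) = 0.098612
  x_2 = 3.000000 - 0.098612×(3.000000 - 2.130000)/(0.098612 - (-0.243878))
       = 2.749503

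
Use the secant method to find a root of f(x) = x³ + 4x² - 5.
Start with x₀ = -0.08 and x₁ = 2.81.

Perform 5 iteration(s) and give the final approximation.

f(x) = x³ + 4x² - 5
x₀ = -0.08, x₁ = 2.81

Secant formula: x_{n+1} = x_n - f(x_n)(x_n - x_{n-1})/(f(x_n) - f(x_{n-1}))

Iteration 1:
  f(-0.080000) = -4.974912
  f(2.810000) = 48.772441
  x_2 = 2.810000 - 48.772441×(2.810000 - (-0.080000))/(48.772441 - (-4.974912))
       = 0.187501
Iteration 2:
  f(2.810000) = 48.772441
  f(0.187501) = -4.852781
  x_3 = 0.187501 - (-4.852781)×(0.187501 - 2.810000)/(-4.852781 - 48.772441)
       = 0.424823
Iteration 3:
  f(0.187501) = -4.852781
  f(0.424823) = -4.201433
  x_4 = 0.424823 - (-4.201433)×(0.424823 - 0.187501)/(-4.201433 - (-4.852781))
       = 1.955632
Iteration 4:
  f(0.424823) = -4.201433
  f(1.955632) = 17.777287
  x_5 = 1.955632 - 17.777287×(1.955632 - 0.424823)/(17.777287 - (-4.201433))
       = 0.717451
Iteration 5:
  f(1.955632) = 17.777287
  f(0.717451) = -2.571759
  x_6 = 0.717451 - (-2.571759)×(0.717451 - 1.955632)/(-2.571759 - 17.777287)
       = 0.873935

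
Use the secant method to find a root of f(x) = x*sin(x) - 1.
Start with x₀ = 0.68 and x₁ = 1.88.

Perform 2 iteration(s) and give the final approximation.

f(x) = x*sin(x) - 1
x₀ = 0.68, x₁ = 1.88

Secant formula: x_{n+1} = x_n - f(x_n)(x_n - x_{n-1})/(f(x_n) - f(x_{n-1}))

Iteration 1:
  f(0.680000) = -0.572421
  f(1.880000) = 0.790843
  x_2 = 1.880000 - 0.790843×(1.880000 - 0.680000)/(0.790843 - (-0.572421))
       = 1.183868
Iteration 2:
  f(1.880000) = 0.790843
  f(1.183868) = 0.096347
  x_3 = 1.183868 - 0.096347×(1.183868 - 1.880000)/(0.096347 - 0.790843)
       = 1.087293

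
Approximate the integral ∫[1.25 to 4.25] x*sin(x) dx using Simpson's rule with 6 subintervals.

f(x) = x*sin(x)
a = 1.25, b = 4.25, n = 6
h = (b - a)/n = 0.500000

Simpson's rule: (h/3)[f(x₀) + 4f(x₁) + 2f(x₂) + ... + f(xₙ)]

x_0 = 1.2500, f(x_0) = 1.186231, coefficient = 1
x_1 = 1.7500, f(x_1) = 1.721975, coefficient = 4
x_2 = 2.2500, f(x_2) = 1.750665, coefficient = 2
x_3 = 2.7500, f(x_3) = 1.049568, coefficient = 4
x_4 = 3.2500, f(x_4) = -0.351634, coefficient = 2
x_5 = 3.7500, f(x_5) = -2.143355, coefficient = 4
x_6 = 4.2500, f(x_6) = -3.803705, coefficient = 1

I ≈ (0.500000/3) × 2.693340 = 0.448890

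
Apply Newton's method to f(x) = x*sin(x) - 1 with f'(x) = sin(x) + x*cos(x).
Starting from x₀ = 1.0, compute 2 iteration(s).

f(x) = x*sin(x) - 1
f'(x) = sin(x) + x*cos(x)
x₀ = 1.0

Newton-Raphson formula: x_{n+1} = x_n - f(x_n)/f'(x_n)

Iteration 1:
  f(1.000000) = -0.158529
  f'(1.000000) = 1.381773
  x_1 = 1.000000 - (-0.158529)/1.381773 = 1.114729
Iteration 2:
  f(1.114729) = 0.000794
  f'(1.114729) = 1.388741
  x_2 = 1.114729 - 0.000794/1.388741 = 1.114157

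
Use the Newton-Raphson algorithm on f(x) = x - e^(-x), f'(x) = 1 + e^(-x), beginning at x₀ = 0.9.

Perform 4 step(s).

f(x) = x - e^(-x)
f'(x) = 1 + e^(-x)
x₀ = 0.9

Newton-Raphson formula: x_{n+1} = x_n - f(x_n)/f'(x_n)

Iteration 1:
  f(0.900000) = 0.493430
  f'(0.900000) = 1.406570
  x_1 = 0.900000 - 0.493430/1.406570 = 0.549196
Iteration 2:
  f(0.549196) = -0.028218
  f'(0.549196) = 1.577414
  x_2 = 0.549196 - (-0.028218)/1.577414 = 0.567085
Iteration 3:
  f(0.567085) = -0.000092
  f'(0.567085) = 1.567177
  x_3 = 0.567085 - (-0.000092)/1.567177 = 0.567143
Iteration 4:
  f(0.567143) = 0.000000
  f'(0.567143) = 1.567143
  x_4 = 0.567143 - 0.000000/1.567143 = 0.567143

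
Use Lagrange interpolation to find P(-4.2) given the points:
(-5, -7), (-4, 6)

Lagrange interpolation formula:
P(x) = Σ yᵢ × Lᵢ(x)
where Lᵢ(x) = Π_{j≠i} (x - xⱼ)/(xᵢ - xⱼ)

L_0(-4.2) = (-4.2 - (-4))/(-5 - (-4)) = 0.200000
L_1(-4.2) = (-4.2 - (-5))/(-4 - (-5)) = 0.800000

P(-4.2) = (-7)×L_0(-4.2) + 6×L_1(-4.2)
P(-4.2) = 3.400000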